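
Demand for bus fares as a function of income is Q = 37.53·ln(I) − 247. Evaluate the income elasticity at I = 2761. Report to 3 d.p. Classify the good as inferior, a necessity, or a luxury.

0.745 (necessity)

At I = 2761: Q = 50.363.
dQ/dI = 37.53/I = 0.0135929 at this income.
η = (dQ/dI)·(I/Q) = 0.0135929 × (2761/50.363) = 0.745.
Since 0 < η < 1, the good is a necessity.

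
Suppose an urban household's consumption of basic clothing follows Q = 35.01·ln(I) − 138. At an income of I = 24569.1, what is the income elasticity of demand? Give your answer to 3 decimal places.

0.162

At I = 24569.1: Q = 215.925.
dQ/dI = 35.01/I = 0.00142496 at this income.
η = (dQ/dI)·(I/Q) = 0.00142496 × (24569.1/215.925) = 0.162.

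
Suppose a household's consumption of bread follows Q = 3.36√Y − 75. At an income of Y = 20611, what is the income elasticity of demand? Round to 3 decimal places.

0.592

At Y = 20611: Q = 407.379.
dQ/dY = 3.36/(2√Y) = 0.011702 at this income.
η = (dQ/dY)·(Y/Q) = 0.011702 × (20611/407.379) = 0.592.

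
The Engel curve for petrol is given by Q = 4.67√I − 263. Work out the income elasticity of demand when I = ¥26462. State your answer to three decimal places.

0.765

At I = 26462: Q = 496.676.
dQ/dI = 4.67/(2√I) = 0.0143541 at this income.
η = (dQ/dI)·(I/Q) = 0.0143541 × (26462/496.676) = 0.765.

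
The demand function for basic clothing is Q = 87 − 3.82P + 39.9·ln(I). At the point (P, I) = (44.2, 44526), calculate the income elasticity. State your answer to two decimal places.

At P = 44.2, I = 44526: Q = 345.239.
Holding P constant, ∂Q/∂I = 39.9/I = 0.000896106.
η_I = (∂Q/∂I)·(I/Q) = 0.000896106 × (44526/345.239) = 0.12.

0.12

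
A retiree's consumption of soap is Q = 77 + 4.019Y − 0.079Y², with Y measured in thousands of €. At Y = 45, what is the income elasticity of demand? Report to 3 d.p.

At Y = 45: Q = 97.8800.
dQ/dY = 4.019 − 0.158Y = -3.09100.
η = (dQ/dY)·(Y/Q) = -3.09100 × (45/97.8800) = -1.421.

-1.421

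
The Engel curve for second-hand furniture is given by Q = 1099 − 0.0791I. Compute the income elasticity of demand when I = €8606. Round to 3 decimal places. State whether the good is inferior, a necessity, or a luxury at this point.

At I = 8606: Q = 418.265.
dQ/dI = −0.0791.
η = (dQ/dI)·(I/Q) = -0.0791 × (8606/418.265) = -1.628.
Since η < 0, the good is an inferior good.

-1.628 (inferior good)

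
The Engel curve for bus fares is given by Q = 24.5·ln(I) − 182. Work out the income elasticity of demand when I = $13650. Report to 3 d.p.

At I = 13650: Q = 51.277.
dQ/dI = 24.5/I = 0.00179487 at this income.
η = (dQ/dI)·(I/Q) = 0.00179487 × (13650/51.277) = 0.478.

0.478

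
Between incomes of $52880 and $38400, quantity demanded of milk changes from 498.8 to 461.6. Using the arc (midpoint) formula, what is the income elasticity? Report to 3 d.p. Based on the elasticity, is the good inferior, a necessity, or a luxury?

0.244 (necessity)

ΔQ = 461.6 − 498.8 = -37.2; midpoint Q̄ = (498.8 + 461.6)/2 = 480.2.
ΔI = 38400 − 52880 = -14480; midpoint Ī = (52880 + 38400)/2 = 45640.
η = (ΔQ/Q̄) ÷ (ΔI/Ī) = (-37.2/480.2) ÷ (-14480/45640) = 0.244.
0 < η < 1 ⇒ necessity.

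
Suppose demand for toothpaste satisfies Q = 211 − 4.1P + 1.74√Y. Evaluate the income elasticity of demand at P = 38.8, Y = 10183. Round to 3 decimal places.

At P = 38.8, Y = 10183: Q = 227.505.
Holding P constant, ∂Q/∂Y = 1.74/(2√Y) = 0.00862147.
η_Y = (∂Q/∂Y)·(Y/Q) = 0.00862147 × (10183/227.505) = 0.386.

0.386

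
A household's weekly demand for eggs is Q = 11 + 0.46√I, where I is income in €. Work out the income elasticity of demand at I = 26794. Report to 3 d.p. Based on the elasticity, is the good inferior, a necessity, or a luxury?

0.436 (necessity)

At I = 26794: Q = 86.297.
dQ/dI = 0.46/(2√I) = 0.00140511 at this income.
η = (dQ/dI)·(I/Q) = 0.00140511 × (26794/86.297) = 0.436.
Since 0 < η < 1, the good is a necessity.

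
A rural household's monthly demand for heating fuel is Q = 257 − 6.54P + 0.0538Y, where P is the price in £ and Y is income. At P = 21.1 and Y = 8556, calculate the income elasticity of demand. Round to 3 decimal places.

At P = 21.1, Y = 8556: Q = 579.319.
Holding P constant, ∂Q/∂Y = 0.0538.
η_Y = (∂Q/∂Y)·(Y/Q) = 0.0538 × (8556/579.319) = 0.795.

0.795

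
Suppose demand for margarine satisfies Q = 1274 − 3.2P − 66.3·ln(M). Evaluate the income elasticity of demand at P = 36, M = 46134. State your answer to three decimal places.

-0.148

At P = 36, M = 46134: Q = 446.784.
Holding P constant, ∂Q/∂M = -66.3/M = -0.00143712.
η_M = (∂Q/∂M)·(M/Q) = -0.00143712 × (46134/446.784) = -0.148.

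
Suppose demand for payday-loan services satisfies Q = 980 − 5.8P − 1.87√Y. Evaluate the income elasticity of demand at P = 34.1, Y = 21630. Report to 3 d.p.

At P = 34.1, Y = 21630: Q = 507.196.
Holding P constant, ∂Q/∂Y = -1.87/(2√Y) = -0.00635746.
η_Y = (∂Q/∂Y)·(Y/Q) = -0.00635746 × (21630/507.196) = -0.271.

-0.271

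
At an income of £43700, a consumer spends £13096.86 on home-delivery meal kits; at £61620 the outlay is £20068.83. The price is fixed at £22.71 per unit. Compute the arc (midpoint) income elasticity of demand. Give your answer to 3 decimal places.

With a constant price, Q₁ = 13096.86/22.71 = 576.700 and Q₂ = 20068.83/22.71 = 883.700 (equivalently, work directly with expenditure since P cancels).
Midpoint %ΔQ = (20068.83 − 13096.86)/16582.85 = 0.42043; midpoint %ΔI = (61620 − 43700)/52660 = 0.34030.
η = 0.42043 / 0.34030 = 1.235.

1.235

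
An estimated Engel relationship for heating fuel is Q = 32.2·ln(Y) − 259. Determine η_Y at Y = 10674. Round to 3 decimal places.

At Y = 10674: Q = 39.673.
dQ/dY = 32.2/Y = 0.00301668 at this income.
η = (dQ/dY)·(Y/Q) = 0.00301668 × (10674/39.673) = 0.812.

0.812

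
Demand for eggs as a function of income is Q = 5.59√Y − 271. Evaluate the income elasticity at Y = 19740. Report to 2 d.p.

At Y = 19740: Q = 514.390.
dQ/dY = 5.59/(2√Y) = 0.0198934 at this income.
η = (dQ/dY)·(Y/Q) = 0.0198934 × (19740/514.390) = 0.76.

0.76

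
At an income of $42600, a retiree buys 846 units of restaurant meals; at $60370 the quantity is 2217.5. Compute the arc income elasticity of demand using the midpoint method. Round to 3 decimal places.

2.594

ΔQ = 2217.5 − 846 = 1371.5; midpoint Q̄ = (846 + 2217.5)/2 = 1531.75.
ΔI = 60370 − 42600 = 17770; midpoint Ī = (42600 + 60370)/2 = 51485.
η = (ΔQ/Q̄) ÷ (ΔI/Ī) = (1371.5/1531.75) ÷ (17770/51485) = 2.594.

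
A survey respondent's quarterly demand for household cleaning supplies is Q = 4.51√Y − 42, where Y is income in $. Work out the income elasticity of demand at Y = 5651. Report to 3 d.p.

0.571

At Y = 5651: Q = 297.031.
dQ/dY = 4.51/(2√Y) = 0.0299974 at this income.
η = (dQ/dY)·(Y/Q) = 0.0299974 × (5651/297.031) = 0.571.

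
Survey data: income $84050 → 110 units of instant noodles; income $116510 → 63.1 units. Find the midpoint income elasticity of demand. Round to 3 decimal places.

ΔQ = 63.1 − 110 = -46.9; midpoint Q̄ = (110 + 63.1)/2 = 86.55.
ΔI = 116510 − 84050 = 32460; midpoint Ī = (84050 + 116510)/2 = 100280.
η = (ΔQ/Q̄) ÷ (ΔI/Ī) = (-46.9/86.55) ÷ (32460/100280) = -1.674.

-1.674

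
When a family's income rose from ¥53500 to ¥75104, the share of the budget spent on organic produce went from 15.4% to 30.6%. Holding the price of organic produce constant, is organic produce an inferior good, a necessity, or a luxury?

The budget share rises as income rises, so η > 1.

luxury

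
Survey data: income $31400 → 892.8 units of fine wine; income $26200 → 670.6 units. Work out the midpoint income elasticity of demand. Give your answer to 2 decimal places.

ΔQ = 670.6 − 892.8 = -222.2; midpoint Q̄ = (892.8 + 670.6)/2 = 781.7.
ΔI = 26200 − 31400 = -5200; midpoint Ī = (31400 + 26200)/2 = 28800.
η = (ΔQ/Q̄) ÷ (ΔI/Ī) = (-222.2/781.7) ÷ (-5200/28800) = 1.57.

1.57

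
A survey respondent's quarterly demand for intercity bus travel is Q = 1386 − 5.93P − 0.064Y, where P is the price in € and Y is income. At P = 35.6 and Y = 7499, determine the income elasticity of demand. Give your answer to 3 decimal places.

At P = 35.6, Y = 7499: Q = 694.956.
Holding P constant, ∂Q/∂Y = −0.064.
η_Y = (∂Q/∂Y)·(Y/Q) = -0.064 × (7499/694.956) = -0.691.

-0.691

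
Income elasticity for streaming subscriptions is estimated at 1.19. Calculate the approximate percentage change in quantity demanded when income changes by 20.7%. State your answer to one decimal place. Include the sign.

%ΔQ ≈ η × %ΔI = 1.19 × 20.7% = 24.6%.

24.6%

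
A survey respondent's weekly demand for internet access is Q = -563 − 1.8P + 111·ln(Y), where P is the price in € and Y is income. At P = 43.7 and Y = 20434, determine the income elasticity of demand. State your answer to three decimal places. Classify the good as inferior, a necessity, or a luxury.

At P = 43.7, Y = 20434: Q = 460.010.
Holding P constant, ∂Q/∂Y = 111/Y = 0.00543212.
η_Y = (∂Q/∂Y)·(Y/Q) = 0.00543212 × (20434/460.010) = 0.241.
Since 0 < η < 1, this is a necessity.

0.241 (necessity)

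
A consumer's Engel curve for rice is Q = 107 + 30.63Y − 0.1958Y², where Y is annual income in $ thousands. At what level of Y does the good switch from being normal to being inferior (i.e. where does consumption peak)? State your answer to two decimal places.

dQ/dY = 30.63 − 0.3916Y.
The good is inferior where dQ/dY < 0. Setting dQ/dY = 0 gives Y = 30.63 / 0.3916 = 78.22.

78.22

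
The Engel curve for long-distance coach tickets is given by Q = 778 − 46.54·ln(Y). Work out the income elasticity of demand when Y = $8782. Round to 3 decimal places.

At Y = 8782: Q = 355.395.
dQ/dY = -46.54/Y = -0.00529948 at this income.
η = (dQ/dY)·(Y/Q) = -0.00529948 × (8782/355.395) = -0.131.

-0.131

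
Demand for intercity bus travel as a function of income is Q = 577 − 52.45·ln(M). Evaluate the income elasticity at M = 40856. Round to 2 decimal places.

At M = 40856: Q = 20.096.
dQ/dM = -52.45/M = -0.00128378 at this income.
η = (dQ/dM)·(M/Q) = -0.00128378 × (40856/20.096) = -2.61.

-2.61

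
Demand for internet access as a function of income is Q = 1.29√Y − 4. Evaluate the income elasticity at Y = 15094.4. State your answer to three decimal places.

0.513

At Y = 15094.4: Q = 154.488.
dQ/dY = 1.29/(2√Y) = 0.00524991 at this income.
η = (dQ/dY)·(Y/Q) = 0.00524991 × (15094.4/154.488) = 0.513.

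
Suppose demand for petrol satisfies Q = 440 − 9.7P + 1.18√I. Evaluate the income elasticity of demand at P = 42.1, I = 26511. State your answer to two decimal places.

0.43

At P = 42.1, I = 26511: Q = 223.760.
Holding P constant, ∂Q/∂I = 1.18/(2√I) = 0.00362359.
η_I = (∂Q/∂I)·(I/Q) = 0.00362359 × (26511/223.760) = 0.43.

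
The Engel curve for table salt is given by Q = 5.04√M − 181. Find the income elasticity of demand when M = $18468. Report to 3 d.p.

0.680

At M = 18468: Q = 503.921.
dQ/dM = 5.04/(2√M) = 0.0185435 at this income.
η = (dQ/dM)·(M/Q) = 0.0185435 × (18468/503.921) = 0.680.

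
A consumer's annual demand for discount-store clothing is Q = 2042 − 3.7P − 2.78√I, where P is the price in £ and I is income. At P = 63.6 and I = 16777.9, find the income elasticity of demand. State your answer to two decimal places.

At P = 63.6, I = 16777.9: Q = 1446.588.
Holding P constant, ∂Q/∂I = -2.78/(2√I) = -0.0107311.
η_I = (∂Q/∂I)·(I/Q) = -0.0107311 × (16777.9/1446.588) = -0.12.

-0.12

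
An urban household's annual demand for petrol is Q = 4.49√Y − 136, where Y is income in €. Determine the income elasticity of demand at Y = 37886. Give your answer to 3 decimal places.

At Y = 37886: Q = 737.948.
dQ/dY = 4.49/(2√Y) = 0.0115339 at this income.
η = (dQ/dY)·(Y/Q) = 0.0115339 × (37886/737.948) = 0.592.

0.592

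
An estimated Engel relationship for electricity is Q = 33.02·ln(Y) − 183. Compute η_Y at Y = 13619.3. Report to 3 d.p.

0.251

At Y = 13619.3: Q = 131.325.
dQ/dY = 33.02/Y = 0.0024245 at this income.
η = (dQ/dY)·(Y/Q) = 0.0024245 × (13619.3/131.325) = 0.251.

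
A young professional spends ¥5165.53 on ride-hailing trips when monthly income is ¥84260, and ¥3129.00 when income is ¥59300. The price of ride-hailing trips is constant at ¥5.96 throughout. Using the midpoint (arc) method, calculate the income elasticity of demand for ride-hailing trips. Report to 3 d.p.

With a constant price, Q₁ = 5165.53/5.96 = 866.700 and Q₂ = 3129.00/5.96 = 525.000 (equivalently, work directly with expenditure since P cancels).
Midpoint %ΔQ = (3129.00 − 5165.53)/4147.26 = -0.49105; midpoint %ΔI = (59300 − 84260)/71780 = -0.34773.
η = -0.49105 / -0.34773 = 1.412.

1.412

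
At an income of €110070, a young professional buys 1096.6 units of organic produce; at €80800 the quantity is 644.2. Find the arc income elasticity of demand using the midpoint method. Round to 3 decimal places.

1.695

ΔQ = 644.2 − 1096.6 = -452.4; midpoint Q̄ = (1096.6 + 644.2)/2 = 870.4.
ΔI = 80800 − 110070 = -29270; midpoint Ī = (110070 + 80800)/2 = 95435.
η = (ΔQ/Q̄) ÷ (ΔI/Ī) = (-452.4/870.4) ÷ (-29270/95435) = 1.695.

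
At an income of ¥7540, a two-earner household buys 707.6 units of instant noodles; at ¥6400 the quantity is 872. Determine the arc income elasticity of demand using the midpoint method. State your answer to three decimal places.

ΔQ = 872 − 707.6 = 164.4; midpoint Q̄ = (707.6 + 872)/2 = 789.8.
ΔI = 6400 − 7540 = -1140; midpoint Ī = (7540 + 6400)/2 = 6970.
η = (ΔQ/Q̄) ÷ (ΔI/Ī) = (164.4/789.8) ÷ (-1140/6970) = -1.273.

-1.273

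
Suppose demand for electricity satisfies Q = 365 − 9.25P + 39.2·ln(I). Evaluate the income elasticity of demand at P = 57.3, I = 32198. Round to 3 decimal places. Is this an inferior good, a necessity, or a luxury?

At P = 57.3, I = 32198: Q = 241.858.
Holding P constant, ∂Q/∂I = 39.2/I = 0.00121747.
η_I = (∂Q/∂I)·(I/Q) = 0.00121747 × (32198/241.858) = 0.162.
Since 0 < η < 1, this is a necessity.

0.162 (necessity)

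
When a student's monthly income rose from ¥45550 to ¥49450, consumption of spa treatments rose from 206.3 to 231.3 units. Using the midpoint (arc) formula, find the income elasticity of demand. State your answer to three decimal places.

ΔQ = 231.3 − 206.3 = 25; midpoint Q̄ = (206.3 + 231.3)/2 = 218.8.
ΔI = 49450 − 45550 = 3900; midpoint Ī = (45550 + 49450)/2 = 47500.
η = (ΔQ/Q̄) ÷ (ΔI/Ī) = (25/218.8) ÷ (3900/47500) = 1.392.

1.392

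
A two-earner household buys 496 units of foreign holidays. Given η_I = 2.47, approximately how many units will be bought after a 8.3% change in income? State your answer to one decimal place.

597.7

%ΔQ ≈ η × %ΔI = 2.47 × 8.3% = 20.501%.
New Q ≈ 496 × (1 + 0.20501) = 597.7.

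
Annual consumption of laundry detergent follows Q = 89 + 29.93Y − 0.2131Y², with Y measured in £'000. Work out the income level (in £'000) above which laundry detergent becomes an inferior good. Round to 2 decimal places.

dQ/dY = 29.93 − 0.4262Y.
The good is inferior where dQ/dY < 0. Setting dQ/dY = 0 gives Y = 29.93 / 0.4262 = 70.23.

70.23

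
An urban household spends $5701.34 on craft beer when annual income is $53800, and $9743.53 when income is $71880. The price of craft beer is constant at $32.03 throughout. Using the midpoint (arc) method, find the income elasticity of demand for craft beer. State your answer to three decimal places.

1.819

With a constant price, Q₁ = 5701.34/32.03 = 178.000 and Q₂ = 9743.53/32.03 = 304.200 (equivalently, work directly with expenditure since P cancels).
Midpoint %ΔQ = (9743.53 − 5701.34)/7722.44 = 0.52343; midpoint %ΔI = (71880 − 53800)/62840 = 0.28771.
η = 0.52343 / 0.28771 = 1.819.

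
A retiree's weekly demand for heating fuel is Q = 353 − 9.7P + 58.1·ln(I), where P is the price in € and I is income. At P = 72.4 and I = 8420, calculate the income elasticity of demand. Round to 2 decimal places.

0.33

At P = 72.4, I = 8420: Q = 175.849.
Holding P constant, ∂Q/∂I = 58.1/I = 0.00690024.
η_I = (∂Q/∂I)·(I/Q) = 0.00690024 × (8420/175.849) = 0.33.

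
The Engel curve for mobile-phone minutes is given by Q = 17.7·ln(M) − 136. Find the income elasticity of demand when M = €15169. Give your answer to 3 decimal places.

At M = 15169: Q = 34.398.
dQ/dM = 17.7/M = 0.00116685 at this income.
η = (dQ/dM)·(M/Q) = 0.00116685 × (15169/34.398) = 0.515.

0.515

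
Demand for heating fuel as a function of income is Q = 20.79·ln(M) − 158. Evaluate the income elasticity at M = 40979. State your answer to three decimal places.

0.331

At M = 40979: Q = 62.807.
dQ/dM = 20.79/M = 0.000507333 at this income.
η = (dQ/dM)·(M/Q) = 0.000507333 × (40979/62.807) = 0.331.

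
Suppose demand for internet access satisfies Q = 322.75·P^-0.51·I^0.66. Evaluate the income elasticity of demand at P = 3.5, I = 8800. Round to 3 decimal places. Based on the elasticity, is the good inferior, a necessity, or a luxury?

0.660 (necessity)

For a multiplicative demand Q = A·P^α·I^β, the income elasticity is β everywhere.
Here β = 0.66, so η = 0.660.
Since 0 < η < 1, this is a necessity.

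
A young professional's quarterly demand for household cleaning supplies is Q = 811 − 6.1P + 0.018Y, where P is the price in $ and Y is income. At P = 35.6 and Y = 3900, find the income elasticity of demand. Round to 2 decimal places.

At P = 35.6, Y = 3900: Q = 664.040.
Holding P constant, ∂Q/∂Y = 0.018.
η_Y = (∂Q/∂Y)·(Y/Q) = 0.018 × (3900/664.040) = 0.11.

0.11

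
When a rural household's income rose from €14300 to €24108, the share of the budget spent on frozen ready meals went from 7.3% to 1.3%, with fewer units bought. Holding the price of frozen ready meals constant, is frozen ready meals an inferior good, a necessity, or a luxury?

Quantity demanded falls as income rises, so η < 0.

inferior good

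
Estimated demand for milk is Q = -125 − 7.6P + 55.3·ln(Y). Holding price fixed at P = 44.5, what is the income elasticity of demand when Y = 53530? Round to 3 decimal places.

At P = 44.5, Y = 53530: Q = 138.906.
Holding P constant, ∂Q/∂Y = 55.3/Y = 0.00103307.
η_Y = (∂Q/∂Y)·(Y/Q) = 0.00103307 × (53530/138.906) = 0.398.

0.398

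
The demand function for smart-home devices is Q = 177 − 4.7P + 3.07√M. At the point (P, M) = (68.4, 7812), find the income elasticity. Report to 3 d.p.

At P = 68.4, M = 7812: Q = 126.864.
Holding P constant, ∂Q/∂M = 3.07/(2√M) = 0.0173671.
η_M = (∂Q/∂M)·(M/Q) = 0.0173671 × (7812/126.864) = 1.069.

1.069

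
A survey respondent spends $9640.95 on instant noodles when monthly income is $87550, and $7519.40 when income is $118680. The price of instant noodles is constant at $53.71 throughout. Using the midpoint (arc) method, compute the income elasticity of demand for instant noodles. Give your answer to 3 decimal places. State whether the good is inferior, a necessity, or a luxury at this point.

-0.819 (inferior good)

With a constant price, Q₁ = 9640.95/53.71 = 179.500 and Q₂ = 7519.40/53.71 = 140.000 (equivalently, work directly with expenditure since P cancels).
Midpoint %ΔQ = (7519.40 − 9640.95)/8580.17 = -0.24726; midpoint %ΔI = (118680 − 87550)/103115 = 0.30190.
η = -0.24726 / 0.30190 = -0.819.
η < 0 ⇒ inferior good.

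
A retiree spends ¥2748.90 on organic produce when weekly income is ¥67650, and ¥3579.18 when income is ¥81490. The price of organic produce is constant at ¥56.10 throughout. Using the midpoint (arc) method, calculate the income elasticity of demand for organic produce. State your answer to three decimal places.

With a constant price, Q₁ = 2748.90/56.10 = 49.000 and Q₂ = 3579.18/56.10 = 63.800 (equivalently, work directly with expenditure since P cancels).
Midpoint %ΔQ = (3579.18 − 2748.90)/3164.04 = 0.26241; midpoint %ΔI = (81490 − 67650)/74570 = 0.18560.
η = 0.26241 / 0.18560 = 1.414.

1.414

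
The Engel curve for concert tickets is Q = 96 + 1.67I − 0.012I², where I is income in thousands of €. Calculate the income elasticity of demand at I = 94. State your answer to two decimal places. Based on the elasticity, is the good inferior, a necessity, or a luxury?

-0.37 (inferior good)

At I = 94: Q = 146.9480.
dQ/dI = 1.67 − 0.024I = -0.58600.
η = (dQ/dI)·(I/Q) = -0.58600 × (94/146.9480) = -0.37.
η < 0 ⇒ inferior good.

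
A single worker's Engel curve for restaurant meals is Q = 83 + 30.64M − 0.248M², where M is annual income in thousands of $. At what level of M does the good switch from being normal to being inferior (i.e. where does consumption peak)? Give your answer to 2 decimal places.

dQ/dM = 30.64 − 0.496M.
The good is inferior where dQ/dM < 0. Setting dQ/dM = 0 gives M = 30.64 / 0.496 = 61.77.

61.77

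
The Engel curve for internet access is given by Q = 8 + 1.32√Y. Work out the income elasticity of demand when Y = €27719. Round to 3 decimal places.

0.482

At Y = 27719: Q = 227.767.
dQ/dY = 1.32/(2√Y) = 0.0039642 at this income.
η = (dQ/dY)·(Y/Q) = 0.0039642 × (27719/227.767) = 0.482.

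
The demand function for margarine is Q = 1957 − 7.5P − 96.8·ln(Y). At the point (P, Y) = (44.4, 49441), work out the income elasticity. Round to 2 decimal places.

At P = 44.4, Y = 49441: Q = 577.734.
Holding P constant, ∂Q/∂Y = -96.8/Y = -0.00195789.
η_Y = (∂Q/∂Y)·(Y/Q) = -0.00195789 × (49441/577.734) = -0.17.

-0.17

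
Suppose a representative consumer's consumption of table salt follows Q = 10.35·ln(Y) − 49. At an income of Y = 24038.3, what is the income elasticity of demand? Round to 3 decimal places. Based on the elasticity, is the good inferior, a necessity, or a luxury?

At Y = 24038.3: Q = 55.405.
dQ/dY = 10.35/Y = 0.000430563 at this income.
η = (dQ/dY)·(Y/Q) = 0.000430563 × (24038.3/55.405) = 0.187.
Since 0 < η < 1, the good is a necessity.

0.187 (necessity)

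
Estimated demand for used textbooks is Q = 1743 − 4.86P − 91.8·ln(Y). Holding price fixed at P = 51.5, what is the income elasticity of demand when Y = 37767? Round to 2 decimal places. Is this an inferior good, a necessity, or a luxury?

-0.17 (inferior good)

At P = 51.5, Y = 37767: Q = 525.212.
Holding P constant, ∂Q/∂Y = -91.8/Y = -0.00243069.
η_Y = (∂Q/∂Y)·(Y/Q) = -0.00243069 × (37767/525.212) = -0.17.
Since η < 0, this is an inferior good.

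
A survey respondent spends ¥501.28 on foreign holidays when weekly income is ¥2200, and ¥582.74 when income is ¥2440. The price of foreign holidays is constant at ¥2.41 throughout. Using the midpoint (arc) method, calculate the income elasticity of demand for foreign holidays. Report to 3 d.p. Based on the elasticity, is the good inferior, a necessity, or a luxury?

1.453 (luxury)

With a constant price, Q₁ = 501.28/2.41 = 208.000 and Q₂ = 582.74/2.41 = 241.801 (equivalently, work directly with expenditure since P cancels).
Midpoint %ΔQ = (582.74 − 501.28)/542.01 = 0.15029; midpoint %ΔI = (2440 − 2200)/2320 = 0.10345.
η = 0.15029 / 0.10345 = 1.453.
η > 1 ⇒ luxury.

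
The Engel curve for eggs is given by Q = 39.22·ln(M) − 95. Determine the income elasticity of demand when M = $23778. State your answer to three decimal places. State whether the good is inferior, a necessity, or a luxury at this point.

0.131 (necessity)

At M = 23778: Q = 300.201.
dQ/dM = 39.22/M = 0.00164942 at this income.
η = (dQ/dM)·(M/Q) = 0.00164942 × (23778/300.201) = 0.131.
Since 0 < η < 1, the good is a necessity.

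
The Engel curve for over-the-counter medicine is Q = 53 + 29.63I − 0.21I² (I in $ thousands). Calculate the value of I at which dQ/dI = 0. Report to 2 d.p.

dQ/dI = 29.63 − 0.42I.
The good is inferior where dQ/dI < 0. Setting dQ/dI = 0 gives I = 29.63 / 0.42 = 70.55.

70.55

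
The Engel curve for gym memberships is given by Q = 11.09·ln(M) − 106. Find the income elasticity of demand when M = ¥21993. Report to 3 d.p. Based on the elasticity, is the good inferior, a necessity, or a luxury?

At M = 21993: Q = 4.883.
dQ/dM = 11.09/M = 0.000504251 at this income.
η = (dQ/dM)·(M/Q) = 0.000504251 × (21993/4.883) = 2.271.
Since η > 1, the good is a luxury.

2.271 (luxury)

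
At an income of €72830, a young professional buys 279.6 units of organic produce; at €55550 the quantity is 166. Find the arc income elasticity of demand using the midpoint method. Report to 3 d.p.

1.894

ΔQ = 166 − 279.6 = -113.6; midpoint Q̄ = (279.6 + 166)/2 = 222.8.
ΔI = 55550 − 72830 = -17280; midpoint Ī = (72830 + 55550)/2 = 64190.
η = (ΔQ/Q̄) ÷ (ΔI/Ī) = (-113.6/222.8) ÷ (-17280/64190) = 1.894.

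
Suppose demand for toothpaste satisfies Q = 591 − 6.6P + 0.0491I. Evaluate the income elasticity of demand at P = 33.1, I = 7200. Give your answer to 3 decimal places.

0.487

At P = 33.1, I = 7200: Q = 726.060.
Holding P constant, ∂Q/∂I = 0.0491.
η_I = (∂Q/∂I)·(I/Q) = 0.0491 × (7200/726.060) = 0.487.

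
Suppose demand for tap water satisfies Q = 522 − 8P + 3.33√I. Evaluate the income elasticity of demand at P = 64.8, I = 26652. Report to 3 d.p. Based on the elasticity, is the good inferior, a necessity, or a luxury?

At P = 64.8, I = 26652: Q = 547.237.
Holding P constant, ∂Q/∂I = 3.33/(2√I) = 0.0101988.
η_I = (∂Q/∂I)·(I/Q) = 0.0101988 × (26652/547.237) = 0.497.
Since 0 < η < 1, this is a necessity.

0.497 (necessity)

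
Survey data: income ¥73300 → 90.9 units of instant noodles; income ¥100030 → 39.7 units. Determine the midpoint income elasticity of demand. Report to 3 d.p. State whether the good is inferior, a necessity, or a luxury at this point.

-2.542 (inferior good)

ΔQ = 39.7 − 90.9 = -51.2; midpoint Q̄ = (90.9 + 39.7)/2 = 65.3.
ΔI = 100030 − 73300 = 26730; midpoint Ī = (73300 + 100030)/2 = 86665.
η = (ΔQ/Q̄) ÷ (ΔI/Ī) = (-51.2/65.3) ÷ (26730/86665) = -2.542.
η < 0 ⇒ inferior good.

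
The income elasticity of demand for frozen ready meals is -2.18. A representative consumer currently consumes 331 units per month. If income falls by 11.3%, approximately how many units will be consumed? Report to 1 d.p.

%ΔQ ≈ η × %ΔI = -2.18 × (-11.3%) = 24.634%.
New Q ≈ 331 × (1 + 0.24634) = 412.5.

412.5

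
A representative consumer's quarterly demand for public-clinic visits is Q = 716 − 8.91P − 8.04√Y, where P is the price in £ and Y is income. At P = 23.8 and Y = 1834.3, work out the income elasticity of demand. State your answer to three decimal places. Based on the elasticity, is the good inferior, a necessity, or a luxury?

At P = 23.8, Y = 1834.3: Q = 159.599.
Holding P constant, ∂Q/∂Y = -8.04/(2√Y) = -0.0938622.
η_Y = (∂Q/∂Y)·(Y/Q) = -0.0938622 × (1834.3/159.599) = -1.079.
Since η < 0, this is an inferior good.

-1.079 (inferior good)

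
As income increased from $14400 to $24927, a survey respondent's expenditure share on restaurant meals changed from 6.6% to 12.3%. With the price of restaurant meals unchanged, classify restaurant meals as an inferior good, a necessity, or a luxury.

luxury

The budget share rises as income rises, so η > 1.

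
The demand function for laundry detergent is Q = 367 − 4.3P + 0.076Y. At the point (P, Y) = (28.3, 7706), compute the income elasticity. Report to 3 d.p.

0.705

At P = 28.3, Y = 7706: Q = 830.966.
Holding P constant, ∂Q/∂Y = 0.076.
η_Y = (∂Q/∂Y)·(Y/Q) = 0.076 × (7706/830.966) = 0.705.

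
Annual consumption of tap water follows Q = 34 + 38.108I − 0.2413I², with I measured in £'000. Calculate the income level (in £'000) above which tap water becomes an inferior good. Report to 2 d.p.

dQ/dI = 38.108 − 0.4826I.
The good is inferior where dQ/dI < 0. Setting dQ/dI = 0 gives I = 38.108 / 0.4826 = 78.96.

78.96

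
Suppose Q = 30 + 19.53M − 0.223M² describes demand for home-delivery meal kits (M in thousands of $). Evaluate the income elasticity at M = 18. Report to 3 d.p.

At M = 18: Q = 309.2880.
dQ/dM = 19.53 − 0.446M = 11.50200.
η = (dQ/dM)·(M/Q) = 11.50200 × (18/309.2880) = 0.669.

0.669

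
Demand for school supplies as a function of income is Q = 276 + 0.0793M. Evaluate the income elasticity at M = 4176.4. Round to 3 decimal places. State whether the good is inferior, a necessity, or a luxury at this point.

0.545 (necessity)

At M = 4176.4: Q = 607.189.
dQ/dM = 0.0793.
η = (dQ/dM)·(M/Q) = 0.0793 × (4176.4/607.189) = 0.545.
Since 0 < η < 1, the good is a necessity.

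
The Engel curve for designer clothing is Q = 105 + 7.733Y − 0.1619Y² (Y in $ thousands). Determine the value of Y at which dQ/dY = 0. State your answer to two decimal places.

23.88

dQ/dY = 7.733 − 0.3238Y.
The good is inferior where dQ/dY < 0. Setting dQ/dY = 0 gives Y = 7.733 / 0.3238 = 23.88.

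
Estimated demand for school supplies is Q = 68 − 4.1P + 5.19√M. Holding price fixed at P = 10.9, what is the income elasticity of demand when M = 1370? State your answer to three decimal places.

0.446

At P = 10.9, M = 1370: Q = 215.410.
Holding P constant, ∂Q/∂M = 5.19/(2√M) = 0.0701095.
η_M = (∂Q/∂M)·(M/Q) = 0.0701095 × (1370/215.410) = 0.446.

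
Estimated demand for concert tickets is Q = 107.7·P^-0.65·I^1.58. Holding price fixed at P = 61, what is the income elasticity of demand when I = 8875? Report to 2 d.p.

For a multiplicative demand Q = A·P^α·I^β, the income elasticity is β everywhere.
Here β = 1.58, so η = 1.58.

1.58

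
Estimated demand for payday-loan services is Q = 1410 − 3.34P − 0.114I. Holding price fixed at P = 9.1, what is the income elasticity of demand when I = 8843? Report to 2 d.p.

-2.71

At P = 9.1, I = 8843: Q = 371.504.
Holding P constant, ∂Q/∂I = −0.114.
η_I = (∂Q/∂I)·(I/Q) = -0.114 × (8843/371.504) = -2.71.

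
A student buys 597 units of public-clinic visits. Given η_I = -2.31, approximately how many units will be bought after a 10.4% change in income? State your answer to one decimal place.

%ΔQ ≈ η × %ΔI = -2.31 × 10.4% = -24.024%.
New Q ≈ 597 × (1 − 0.24024) = 453.6.

453.6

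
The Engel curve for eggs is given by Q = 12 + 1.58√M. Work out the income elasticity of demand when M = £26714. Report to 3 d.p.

At M = 26714: Q = 270.242.
dQ/dM = 1.58/(2√M) = 0.00483345 at this income.
η = (dQ/dM)·(M/Q) = 0.00483345 × (26714/270.242) = 0.478.

0.478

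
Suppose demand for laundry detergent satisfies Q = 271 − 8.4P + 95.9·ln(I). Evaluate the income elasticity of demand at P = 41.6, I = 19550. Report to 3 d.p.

At P = 41.6, I = 19550: Q = 869.122.
Holding P constant, ∂Q/∂I = 95.9/I = 0.00490537.
η_I = (∂Q/∂I)·(I/Q) = 0.00490537 × (19550/869.122) = 0.110.

0.110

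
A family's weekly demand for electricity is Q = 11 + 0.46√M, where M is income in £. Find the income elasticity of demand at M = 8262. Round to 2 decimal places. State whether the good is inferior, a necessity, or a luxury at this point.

At M = 8262: Q = 52.812.
dQ/dM = 0.46/(2√M) = 0.00253038 at this income.
η = (dQ/dM)·(M/Q) = 0.00253038 × (8262/52.812) = 0.40.
Since 0 < η < 1, the good is a necessity.

0.40 (necessity)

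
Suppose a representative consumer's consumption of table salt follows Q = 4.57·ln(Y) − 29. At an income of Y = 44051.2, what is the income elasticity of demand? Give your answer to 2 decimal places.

At Y = 44051.2: Q = 19.868.
dQ/dY = 4.57/Y = 0.000103743 at this income.
η = (dQ/dY)·(Y/Q) = 0.000103743 × (44051.2/19.868) = 0.23.

0.23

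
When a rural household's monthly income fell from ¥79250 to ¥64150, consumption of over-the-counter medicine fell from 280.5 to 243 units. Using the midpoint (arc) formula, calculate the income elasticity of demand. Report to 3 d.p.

0.680

ΔQ = 243 − 280.5 = -37.5; midpoint Q̄ = (280.5 + 243)/2 = 261.75.
ΔI = 64150 − 79250 = -15100; midpoint Ī = (79250 + 64150)/2 = 71700.
η = (ΔQ/Q̄) ÷ (ΔI/Ī) = (-37.5/261.75) ÷ (-15100/71700) = 0.680.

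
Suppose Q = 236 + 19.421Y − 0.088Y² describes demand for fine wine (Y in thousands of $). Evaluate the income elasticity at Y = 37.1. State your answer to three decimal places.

At Y = 37.1: Q = 835.3950.
dQ/dY = 19.421 − 0.176Y = 12.89140.
η = (dQ/dY)·(Y/Q) = 12.89140 × (37.1/835.3950) = 0.573.

0.573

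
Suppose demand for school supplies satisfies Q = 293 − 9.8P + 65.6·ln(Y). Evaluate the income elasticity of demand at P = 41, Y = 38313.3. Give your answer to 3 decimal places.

0.112

At P = 41, Y = 38313.3: Q = 583.513.
Holding P constant, ∂Q/∂Y = 65.6/Y = 0.0017122.
η_Y = (∂Q/∂Y)·(Y/Q) = 0.0017122 × (38313.3/583.513) = 0.112.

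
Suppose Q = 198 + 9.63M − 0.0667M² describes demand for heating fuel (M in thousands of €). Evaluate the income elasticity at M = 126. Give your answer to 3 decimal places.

-2.566

At M = 126: Q = 352.4508.
dQ/dM = 9.63 − 0.1334M = -7.17840.
η = (dQ/dM)·(M/Q) = -7.17840 × (126/352.4508) = -2.566.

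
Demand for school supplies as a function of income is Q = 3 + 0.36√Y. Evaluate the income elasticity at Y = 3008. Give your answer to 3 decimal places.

0.434

At Y = 3008: Q = 22.744.
dQ/dY = 0.36/(2√Y) = 0.00328196 at this income.
η = (dQ/dY)·(Y/Q) = 0.00328196 × (3008/22.744) = 0.434.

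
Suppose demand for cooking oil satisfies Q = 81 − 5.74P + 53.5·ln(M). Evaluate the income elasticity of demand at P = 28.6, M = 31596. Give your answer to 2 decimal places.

0.11

At P = 28.6, M = 31596: Q = 471.138.
Holding P constant, ∂Q/∂M = 53.5/M = 0.00169325.
η_M = (∂Q/∂M)·(M/Q) = 0.00169325 × (31596/471.138) = 0.11.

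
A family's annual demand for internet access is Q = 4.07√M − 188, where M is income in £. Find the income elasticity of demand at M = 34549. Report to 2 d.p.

At M = 34549: Q = 568.506.
dQ/dM = 4.07/(2√M) = 0.0109483 at this income.
η = (dQ/dM)·(M/Q) = 0.0109483 × (34549/568.506) = 0.67.

0.67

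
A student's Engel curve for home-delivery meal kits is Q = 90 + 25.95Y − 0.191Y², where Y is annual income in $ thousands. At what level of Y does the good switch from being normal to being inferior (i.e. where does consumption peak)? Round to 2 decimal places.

67.93

dQ/dY = 25.95 − 0.382Y.
The good is inferior where dQ/dY < 0. Setting dQ/dY = 0 gives Y = 25.95 / 0.382 = 67.93.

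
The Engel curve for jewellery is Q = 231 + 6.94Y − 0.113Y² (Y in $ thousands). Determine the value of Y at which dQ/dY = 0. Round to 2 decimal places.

30.71

dQ/dY = 6.94 − 0.226Y.
The good is inferior where dQ/dY < 0. Setting dQ/dY = 0 gives Y = 6.94 / 0.226 = 30.71.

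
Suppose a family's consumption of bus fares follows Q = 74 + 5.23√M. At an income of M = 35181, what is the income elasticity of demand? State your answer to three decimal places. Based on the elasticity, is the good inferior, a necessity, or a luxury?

At M = 35181: Q = 1054.970.
dQ/dM = 5.23/(2√M) = 0.0139418 at this income.
η = (dQ/dM)·(M/Q) = 0.0139418 × (35181/1054.970) = 0.465.
Since 0 < η < 1, the good is a necessity.

0.465 (necessity)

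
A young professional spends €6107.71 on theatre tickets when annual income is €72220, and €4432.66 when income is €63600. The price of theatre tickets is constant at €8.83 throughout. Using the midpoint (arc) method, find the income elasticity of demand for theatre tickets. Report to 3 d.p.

2.504

With a constant price, Q₁ = 6107.71/8.83 = 691.700 and Q₂ = 4432.66/8.83 = 502.000 (equivalently, work directly with expenditure since P cancels).
Midpoint %ΔQ = (4432.66 − 6107.71)/5270.19 = -0.31784; midpoint %ΔI = (63600 − 72220)/67910 = -0.12693.
η = -0.31784 / -0.12693 = 2.504.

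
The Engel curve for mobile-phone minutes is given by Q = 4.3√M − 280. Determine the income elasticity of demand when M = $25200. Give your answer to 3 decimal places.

0.848

At M = 25200: Q = 402.604.
dQ/dM = 4.3/(2√M) = 0.0135437 at this income.
η = (dQ/dM)·(M/Q) = 0.0135437 × (25200/402.604) = 0.848.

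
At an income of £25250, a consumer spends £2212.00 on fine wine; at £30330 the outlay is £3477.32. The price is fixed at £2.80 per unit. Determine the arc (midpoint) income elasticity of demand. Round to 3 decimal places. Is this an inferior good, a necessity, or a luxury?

With a constant price, Q₁ = 2212.00/2.80 = 790.000 and Q₂ = 3477.32/2.80 = 1241.900 (equivalently, work directly with expenditure since P cancels).
Midpoint %ΔQ = (3477.32 − 2212.00)/2844.66 = 0.44481; midpoint %ΔI = (30330 − 25250)/27790 = 0.18280.
η = 0.44481 / 0.18280 = 2.433.
η > 1 ⇒ luxury.

2.433 (luxury)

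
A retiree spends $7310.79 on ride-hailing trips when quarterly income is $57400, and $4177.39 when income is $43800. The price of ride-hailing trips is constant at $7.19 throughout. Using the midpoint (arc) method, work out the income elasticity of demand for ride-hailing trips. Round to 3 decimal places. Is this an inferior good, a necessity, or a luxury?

With a constant price, Q₁ = 7310.79/7.19 = 1016.800 and Q₂ = 4177.39/7.19 = 581.000 (equivalently, work directly with expenditure since P cancels).
Midpoint %ΔQ = (4177.39 − 7310.79)/5744.09 = -0.54550; midpoint %ΔI = (43800 − 57400)/50600 = -0.26877.
η = -0.54550 / -0.26877 = 2.030.
η > 1 ⇒ luxury.

2.030 (luxury)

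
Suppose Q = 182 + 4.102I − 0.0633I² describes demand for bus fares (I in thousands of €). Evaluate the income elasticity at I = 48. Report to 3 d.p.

-0.407

At I = 48: Q = 233.0528.
dQ/dI = 4.102 − 0.1266I = -1.97480.
η = (dQ/dI)·(I/Q) = -1.97480 × (48/233.0528) = -0.407.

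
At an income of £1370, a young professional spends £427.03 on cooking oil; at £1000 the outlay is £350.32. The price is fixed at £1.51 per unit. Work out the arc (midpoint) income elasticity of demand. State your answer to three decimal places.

0.632

With a constant price, Q₁ = 427.03/1.51 = 282.801 and Q₂ = 350.32/1.51 = 232.000 (equivalently, work directly with expenditure since P cancels).
Midpoint %ΔQ = (350.32 − 427.03)/388.67 = -0.19736; midpoint %ΔI = (1000 − 1370)/1185 = -0.31224.
η = -0.19736 / -0.31224 = 0.632.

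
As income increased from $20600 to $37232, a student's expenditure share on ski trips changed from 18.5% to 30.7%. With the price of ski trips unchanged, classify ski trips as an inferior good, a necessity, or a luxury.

luxury

The budget share rises as income rises, so η > 1.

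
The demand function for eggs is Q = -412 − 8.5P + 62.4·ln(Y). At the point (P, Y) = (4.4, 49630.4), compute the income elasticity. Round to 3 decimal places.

0.277

At P = 4.4, Y = 49630.4: Q = 225.291.
Holding P constant, ∂Q/∂Y = 62.4/Y = 0.00125729.
η_Y = (∂Q/∂Y)·(Y/Q) = 0.00125729 × (49630.4/225.291) = 0.277.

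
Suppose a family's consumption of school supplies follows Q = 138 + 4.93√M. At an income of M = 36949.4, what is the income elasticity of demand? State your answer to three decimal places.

0.436

At M = 36949.4: Q = 1085.656.
dQ/dM = 4.93/(2√M) = 0.0128237 at this income.
η = (dQ/dM)·(M/Q) = 0.0128237 × (36949.4/1085.656) = 0.436.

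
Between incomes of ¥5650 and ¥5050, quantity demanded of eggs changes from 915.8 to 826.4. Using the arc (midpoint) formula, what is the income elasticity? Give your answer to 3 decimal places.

0.915

ΔQ = 826.4 − 915.8 = -89.4; midpoint Q̄ = (915.8 + 826.4)/2 = 871.1.
ΔI = 5050 − 5650 = -600; midpoint Ī = (5650 + 5050)/2 = 5350.
η = (ΔQ/Q̄) ÷ (ΔI/Ī) = (-89.4/871.1) ÷ (-600/5350) = 0.915.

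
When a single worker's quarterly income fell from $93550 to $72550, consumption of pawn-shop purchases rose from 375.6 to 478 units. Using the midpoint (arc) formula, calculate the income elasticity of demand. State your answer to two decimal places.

ΔQ = 478 − 375.6 = 102.4; midpoint Q̄ = (375.6 + 478)/2 = 426.8.
ΔI = 72550 − 93550 = -21000; midpoint Ī = (93550 + 72550)/2 = 83050.
η = (ΔQ/Q̄) ÷ (ΔI/Ī) = (102.4/426.8) ÷ (-21000/83050) = -0.95.

-0.95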